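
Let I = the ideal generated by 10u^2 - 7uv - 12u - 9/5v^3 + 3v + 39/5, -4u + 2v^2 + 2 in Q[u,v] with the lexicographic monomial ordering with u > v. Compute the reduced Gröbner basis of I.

G = {u - 1/2v^2 - 1/2, v^4 - 53/25v^3 - 2/5v^2 - 1/5v + 43/25}

f_1 = 10u^2 - 7uv - 12u - 9/5v^3 + 3v + 39/5, LT = u^2.
f_2 = -4u + 2v^2 + 2, LT = u.

S(f_1,f_2): lcm = u^2. S = 1/2uv^2 - 7/10uv - 7/10u - 9/50v^3 + 3/10v + 39/50.
  leading term uv^2: subtract (-1/8v^2)·f_2 from 1/2uv^2 - 7/10uv - 7/10u - 9/50v^3 + 3/10v + 39/50 → -7/10uv - 7/10u + 1/4v^4 - 9/50v^3 + 1/4v^2 + 3/10v + 39/50
  leading term uv: subtract (7/40v)·f_2 from -7/10uv - 7/10u + 1/4v^4 - 9/50v^3 + 1/4v^2 + 3/10v + 39/50 → -7/10u + 1/4v^4 - 53/100v^3 + 1/4v^2 - 1/20v + 39/50
  leading term u: subtract (7/40)·f_2 from -7/10u + 1/4v^4 - 53/100v^3 + 1/4v^2 - 1/20v + 39/50 → 1/4v^4 - 53/100v^3 - 1/10v^2 - 1/20v + 43/100
  leading term v^4: no divisor's leading term divides it; move 1/4v^4 to the remainder.
  leading term v^3: no divisor's leading term divides it; move -53/100v^3 to the remainder.
  leading term v^2: no divisor's leading term divides it; move -1/10v^2 to the remainder.
  leading term v: no divisor's leading term divides it; move -1/20v to the remainder.
  leading term 1: no divisor's leading term divides it; move 43/100 to the remainder.
  remainder 1/4v^4 - 53/100v^3 - 1/10v^2 - 1/20v + 43/100 ≠ 0; add g_3 = 1/4v^4 - 53/100v^3 - 1/10v^2 - 1/20v + 43/100 to the basis.

The other S-polynomials (S(f_1,g_3), S(f_2,g_3)) all reduce to 0 modulo the current basis, so we have a Gröbner basis.
Inter-reduce: drop elements whose leading term is divisible by another's, tail-reduce, and make monic.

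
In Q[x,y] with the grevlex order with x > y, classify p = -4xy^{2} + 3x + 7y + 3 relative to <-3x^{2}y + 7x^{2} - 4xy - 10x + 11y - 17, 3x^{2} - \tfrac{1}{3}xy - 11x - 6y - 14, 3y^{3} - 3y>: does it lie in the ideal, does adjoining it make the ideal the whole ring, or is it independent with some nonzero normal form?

-4xy^{2} + 3x + 7y + 3 lies in I (it reduces to 0).

First compute the reduced Gröbner basis of I by Buchberger's algorithm.
f_1 = -3x^{2}y + 7x^{2} - 4xy - 10x + 11y - 17, LT = x^{2}y.
f_2 = 3x^{2} - \tfrac{1}{3}xy - 11x - 6y - 14, LT = x^{2}.
f_3 = 3y^{3} - 3y, LT = y^{3}.

S(f_1,f_2): lcm = x^{2}y. S = \tfrac{1}{9}xy^{2} - \tfrac{7}{3}x^{2} + 5xy + 2y^{2} + \tfrac{10}{3}x + y + \tfrac{17}{3}.
  reduce S modulo (f_1, f_2, f_3):
  remainder \tfrac{1}{9}xy^{2} + \tfrac{128}{27}xy + 2y^{2} - \tfrac{47}{9}x - \tfrac{11}{3}y - \tfrac{47}{9} ≠ 0; add h_4 = \tfrac{1}{9}xy^{2} + \tfrac{128}{27}xy + 2y^{2} - \tfrac{47}{9}x - \tfrac{11}{3}y - \tfrac{47}{9} to the basis.

S(f_1,f_3): lcm = x^{2}y^{3}. S = -\tfrac{7}{3}x^{2}y^{2} + \tfrac{4}{3}xy^{3} + x^{2}y + \tfrac{10}{3}xy^{2} - \tfrac{11}{3}y^{3} + \tfrac{17}{3}y^{2}.
  reduce S modulo (f_1, f_2, f_3, h_4):
  remainder -\tfrac{63442}{243}xy - \tfrac{1070}{9}y^{2} + \tfrac{22654}{81}x + \tfrac{5000}{27}y + \tfrac{22654}{81} ≠ 0; add h_5 = -\tfrac{63442}{243}xy - \tfrac{1070}{9}y^{2} + \tfrac{22654}{81}x + \tfrac{5000}{27}y + \tfrac{22654}{81} to the basis.

S(f_1,h_4): lcm = x^{2}y^{2}. S = -45x^{2}y - \tfrac{50}{3}xy^{2} + 47x^{2} + \tfrac{109}{3}xy - \tfrac{11}{3}y^{2} + 47x + \tfrac{17}{3}y.
  reduce S modulo (f_1, f_2, f_3, h_4, h_5):
  remainder -\tfrac{6511366}{95163}y^{2} + \tfrac{1873702}{31721}x - \tfrac{24473696}{95163}y + \tfrac{1873702}{31721} ≠ 0; add h_6 = -\tfrac{6511366}{95163}y^{2} + \tfrac{1873702}{31721}x - \tfrac{24473696}{95163}y + \tfrac{1873702}{31721} to the basis.

S(f_2,h_4): lcm = x^{2}y^{2}. S = -\tfrac{1}{9}xy^{3} - \tfrac{128}{3}x^{2}y - \tfrac{65}{3}xy^{2} - 2y^{3} + 47x^{2} + 33xy - \tfrac{14}{3}y^{2} + 47x.
  reduce S modulo (f_1, f_2, f_3, h_4, h_5, h_6):
  remainder -\tfrac{52260569}{9767049}x + \tfrac{139792805}{9767049}y - \tfrac{52260569}{9767049} ≠ 0; add h_7 = -\tfrac{52260569}{9767049}x + \tfrac{139792805}{9767049}y - \tfrac{52260569}{9767049} to the basis.

S(f_1,h_5): lcm = x^{2}y. S = -\tfrac{14445}{31721}xy^{2} - \tfrac{120104}{95163}x^{2} + \tfrac{194384}{95163}xy + \tfrac{419153}{95163}x - \tfrac{11}{3}y + \tfrac{17}{3}.
  reduce S modulo (f_1, f_2, f_3, h_4, h_5, h_6, h_7):
  remainder -\tfrac{21489858936}{35271436367}y ≠ 0; add h_8 = -\tfrac{21489858936}{35271436367}y to the basis.

The other S-polynomials (S(f_2,f_3), S(f_3,h_4), S(f_2,h_5), S(f_3,h_5), S(h_4,h_5), S(f_1,h_6), S(f_2,h_6), S(f_3,h_6), S(h_4,h_6), S(h_5,h_6), S(f_1,h_7), S(f_2,h_7), S(f_3,h_7), S(h_4,h_7), S(h_5,h_7), S(h_6,h_7), S(f_1,h_8), S(f_2,h_8), S(f_3,h_8), S(h_4,h_8), S(h_5,h_8), S(h_6,h_8), S(h_7,h_8)) all reduce to 0 modulo the current basis, so we have a Gröbner basis.
Inter-reduce: drop elements whose leading term is divisible by another's, tail-reduce, and make monic.
Reduced Gröbner basis: {x + 1, y}.
Label its elements g_1 = x + 1, g_2 = y.

Reduce p = -4xy^{2} + 3x + 7y + 3 modulo G:
  leading term xy^{2}: subtract (-4y^{2})·g_1 from -4xy^{2} + 3x + 7y + 3 → 4y^{2} + 3x + 7y + 3
  leading term y^{2}: subtract (4y)·g_2 from 4y^{2} + 3x + 7y + 3 → 3x + 7y + 3
  leading term x: subtract (3)·g_1 from 3x + 7y + 3 → 7y
  leading term y: subtract (7)·g_2 from 7y → 0
  normal form = 0.
Since the normal form is 0, p ∈ I.

The remainder on division by a Gröbner basis is unique — it is the normal form.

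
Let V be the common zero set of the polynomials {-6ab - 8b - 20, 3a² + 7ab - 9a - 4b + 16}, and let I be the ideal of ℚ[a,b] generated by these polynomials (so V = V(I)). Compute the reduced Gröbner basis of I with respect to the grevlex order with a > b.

G = {a² - 3a - 40/9b - 22/9, ab + 4/3b + 10/3, b² + ¾a - ¾b - 13/4}

f_1 = -6ab - 8b - 20, LT = ab.
f_2 = 3a² + 7ab - 9a - 4b + 16, LT = a².

S(f_1,f_2): lcm = a²b. S = -7/3ab² + 13/3ab + 4/3b² + 10/3a - 16/3b.
  leading term ab²: subtract (7/18b)·f_1 from -7/3ab² + 13/3ab + 4/3b² + 10/3a - 16/3b → 13/3ab + 40/9b² + 10/3a + 22/9b
  leading term ab: subtract (-13/18)·f_1 from 13/3ab + 40/9b² + 10/3a + 22/9b → 40/9b² + 10/3a - 10/3b - 130/9
  leading term b²: no divisor's leading term divides it; move 40/9b² to the remainder.
  leading term a: no divisor's leading term divides it; move 10/3a to the remainder.
  leading term b: no divisor's leading term divides it; move -10/3b to the remainder.
  leading term 1: no divisor's leading term divides it; move -130/9 to the remainder.
  remainder 40/9b² + 10/3a - 10/3b - 130/9 ≠ 0; add g_3 = 40/9b² + 10/3a - 10/3b - 130/9 to the basis.

The other S-polynomials (S(f_1,g_3), S(f_2,g_3)) all reduce to 0 modulo the current basis, so we have a Gröbner basis.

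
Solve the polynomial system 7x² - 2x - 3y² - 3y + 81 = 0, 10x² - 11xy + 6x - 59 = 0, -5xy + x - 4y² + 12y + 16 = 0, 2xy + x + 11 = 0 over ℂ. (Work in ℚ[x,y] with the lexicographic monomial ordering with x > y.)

Compute a lex Gröbner basis by Buchberger's algorithm.
f_1 = 7x² - 2x - 3y² - 3y + 81, LT = x².
f_2 = 10x² - 11xy + 6x - 59, LT = x².
f_3 = -5xy + x - 4y² + 12y + 16, LT = xy.
f_4 = 2xy + x + 11, LT = xy.

S(f_1,f_2): lcm = x². S = 11/10xy - 31/35x - 3/7y² - 3/7y + 1223/70.
  leading term xy: subtract (-11/50)·f_3 from 11/10xy - 31/35x - 3/7y² - 3/7y + 1223/70 → -233/350x - 229/175y² + 387/175y + 7347/350
  leading term x: no divisor's leading term divides it; move -233/350x to the remainder.
  leading term y²: no divisor's leading term divides it; move -229/175y² to the remainder.
  leading term y: no divisor's leading term divides it; move 387/175y to the remainder.
  leading term 1: no divisor's leading term divides it; move 7347/350 to the remainder.
  remainder -233/350x - 229/175y² + 387/175y + 7347/350 ≠ 0; add h_5 = -233/350x - 229/175y² + 387/175y + 7347/350 to the basis.

S(f_1,f_3): lcm = x²y. S = ⅕x² - ⅘xy² + 74/35xy + 16/5x - 3/7y³ - 3/7y² + 81/7y.
  leading term x²: subtract (1/35)·f_1 from ⅕x² - ⅘xy² + 74/35xy + 16/5x - 3/7y³ - 3/7y² + 81/7y → -⅘xy² + 74/35xy + 114/35x - 3/7y³ - 12/35y² + 408/35y - 81/35
  leading term xy²: subtract (4/25y)·f_3 from -⅘xy² + 74/35xy + 114/35x - 3/7y³ - 12/35y² + 408/35y - 81/35 → 342/175xy + 114/35x + 37/175y³ - 396/175y² + 1592/175y - 81/35
  leading term xy: subtract (-342/875)·f_3 from 342/175xy + 114/35x + 37/175y³ - 396/175y² + 1592/175y - 81/35 → 456/125x + 37/175y³ - 3348/875y² + 12064/875y + 3447/875
  leading term x: subtract (-6384/1165)·h_5 from 456/125x + 37/175y³ - 3348/875y² + 12064/875y + 3447/875 → 37/175y³ - 448404/40775y² + 1056304/40775y + 970191/8155
  leading term y³: no divisor's leading term divides it; move 37/175y³ to the remainder.
  leading term y²: no divisor's leading term divides it; move -448404/40775y² to the remainder.
  leading term y: no divisor's leading term divides it; move 1056304/40775y to the remainder.
  leading term 1: no divisor's leading term divides it; move 970191/8155 to the remainder.
  remainder 37/175y³ - 448404/40775y² + 1056304/40775y + 970191/8155 ≠ 0; add h_6 = 37/175y³ - 448404/40775y² + 1056304/40775y + 970191/8155 to the basis.

S(f_1,f_4): lcm = x²y. S = -½x² - 2/7xy - 11/2x - 3/7y³ - 3/7y² + 81/7y.
  leading term x²: subtract (-1/14)·f_1 from -½x² - 2/7xy - 11/2x - 3/7y³ - 3/7y² + 81/7y → -2/7xy - 79/14x - 3/7y³ - 9/14y² + 159/14y + 81/14
  leading term xy: subtract (2/35)·f_3 from -2/7xy - 79/14x - 3/7y³ - 9/14y² + 159/14y + 81/14 → -57/10x - 3/7y³ - 29/70y² + 747/70y + 341/70
  leading term x: subtract (1995/233)·h_5 from -57/10x - 3/7y³ - 29/70y² + 747/70y + 341/70 → -3/7y³ + 35197/3262y² - 26955/3262y - 285200/1631
  leading term y³: subtract (-75/37)·h_6 from -3/7y³ + 35197/3262y² - 26955/3262y - 285200/1631 → -198305/17242y² + 762927/17242y + 571495/8621
  leading term y²: no divisor's leading term divides it; move -198305/17242y² to the remainder.
  leading term y: no divisor's leading term divides it; move 762927/17242y to the remainder.
  leading term 1: no divisor's leading term divides it; move 571495/8621 to the remainder.
  remainder -198305/17242y² + 762927/17242y + 571495/8621 ≠ 0; add h_7 = -198305/17242y² + 762927/17242y + 571495/8621 to the basis.

S(f_2,f_3): lcm = x²y. S = ⅕x² - 19/10xy² + 3xy + 16/5x - 59/10y.
  leading term x²: subtract (1/35)·f_1 from ⅕x² - 19/10xy² + 3xy + 16/5x - 59/10y → -19/10xy² + 3xy + 114/35x + 3/35y² - 407/70y - 81/35
  leading term xy²: subtract (19/50y)·f_3 from -19/10xy² + 3xy + 114/35x + 3/35y² - 407/70y - 81/35 → 131/50xy + 114/35x + 38/25y³ - 783/175y² - 4163/350y - 81/35
  leading term xy: subtract (-131/250)·f_3 from 131/50xy + 114/35x + 38/25y³ - 783/175y² - 4163/350y - 81/35 → 6617/1750x + 38/25y³ - 5749/875y² - 9811/1750y + 5311/875
  leading term x: subtract (-6617/1165)·h_5 from 6617/1750x + 38/25y³ - 5749/875y² - 9811/1750y + 5311/875 → 38/25y³ - 81566/5825y² + 81017/11650y + 291943/2330
  leading term y³: subtract (266/37)·h_6 from 38/25y³ - 81566/5825y² + 81017/11650y + 291943/2330 → 2804282/43105y² - 3091259/17242y - 12586525/17242
  leading term y²: subtract (-5608564/991525)·h_7 from 2804282/43105y² - 3091259/17242y - 12586525/17242 → 140803193/1983050y - 140803193/396610
  leading term y: no divisor's leading term divides it; move 140803193/1983050y to the remainder.
  leading term 1: no divisor's leading term divides it; move -140803193/396610 to the remainder.
  remainder 140803193/1983050y - 140803193/396610 ≠ 0; add h_8 = 140803193/1983050y - 140803193/396610 to the basis.

The other S-polynomials (S(f_2,f_4), S(f_3,f_4), S(f_1,h_5), S(f_2,h_5), S(f_3,h_5), S(f_4,h_5), S(f_1,h_6), S(f_2,h_6), S(f_3,h_6), S(f_4,h_6), S(h_5,h_6), S(f_1,h_7), S(f_2,h_7), S(f_3,h_7), S(f_4,h_7), S(h_5,h_7), S(h_6,h_7), S(f_1,h_8), S(f_2,h_8), S(f_3,h_8), S(f_4,h_8), S(h_5,h_8), S(h_6,h_8), S(h_7,h_8)) all reduce to 0 modulo the current basis, so we have a Gröbner basis.
Inter-reduce: drop elements whose leading term is divisible by another's, tail-reduce, and make monic.
Reduced Gröbner basis: {x + 1, y - 5}.

The lex basis is triangular: the last element involves only y. Solving y - 5 = 0 gives y ∈ {5}; substituting each value into the earlier elements determines the remaining variables.
  y = 5: the earlier basis element becomes x + 1 = 0, giving x = -1 — point (-1, 5).
Check: every point annihilates each of the original generators.

{(-1, 5)}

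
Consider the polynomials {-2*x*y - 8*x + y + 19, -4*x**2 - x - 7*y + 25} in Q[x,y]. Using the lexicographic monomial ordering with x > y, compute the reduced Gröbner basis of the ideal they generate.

Buchberger's algorithm terminates because the ascending chain of leading-term ideals stabilizes.

f_1 = -2*x*y - 8*x + y + 19, LT = x*y.
f_2 = -4*x**2 - x - 7*y + 25, LT = x**2.

S(f_1,f_2): lcm = x**2*y. S = 4*x**2 - 3/4*x*y - 19/2*x - 7/4*y**2 + 25/4*y.
  reduce S modulo (f_1, f_2):
  remainder -15/2*x - 7/4*y**2 - 9/8*y + 143/8 ≠ 0; add g_3 = -15/2*x - 7/4*y**2 - 9/8*y + 143/8 to the basis.

S(f_1,g_3): lcm = x*y. S = 4*x - 7/30*y**3 - 3/20*y**2 + 113/60*y - 19/2.
  reduce S modulo (f_1, f_2, g_3):
  remainder -7/30*y**3 - 13/12*y**2 + 77/60*y + 1/30 ≠ 0; add g_4 = -7/30*y**3 - 13/12*y**2 + 77/60*y + 1/30 to the basis.

The other S-polynomials (S(f_2,g_3), S(f_1,g_4), S(f_2,g_4), S(g_3,g_4)) all reduce to 0 modulo the current basis, so we have a Gröbner basis.
Inter-reduce: drop elements whose leading term is divisible by another's, tail-reduce, and make monic.

G = {x + 7/30*y**2 + 3/20*y - 143/60, y**3 + 65/14*y**2 - 11/2*y - 1/7}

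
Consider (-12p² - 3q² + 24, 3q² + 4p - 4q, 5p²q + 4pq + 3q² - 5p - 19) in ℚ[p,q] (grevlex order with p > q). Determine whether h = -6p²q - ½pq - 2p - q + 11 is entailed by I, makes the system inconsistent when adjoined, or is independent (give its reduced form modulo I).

First compute the reduced Gröbner basis of I by Buchberger's algorithm.
f_1 = -12p² - 3q² + 24, LT = p².
f_2 = 3q² + 4p - 4q, LT = q².
f_3 = 5p²q + 4pq + 3q² - 5p - 19, LT = p²q.

S(f_1,f_3): lcm = p²q. S = ¼q³ - ⅘pq - ⅗q² + p - 2q + 19/5.
  leading term q³: subtract (1/12q)·f_2 from ¼q³ - ⅘pq - ⅗q² + p - 2q + 19/5 → -17/15pq - 4/15q² + p - 2q + 19/5
  leading term pq: no divisor's leading term divides it; move -17/15pq to the remainder.
  leading term q²: subtract (-4/45)·f_2 from -4/15q² + p - 2q + 19/5 → 61/45p - 106/45q + 19/5
  leading term p: no divisor's leading term divides it; move 61/45p to the remainder.
  leading term q: no divisor's leading term divides it; move -106/45q to the remainder.
  leading term 1: no divisor's leading term divides it; move 19/5 to the remainder.
  remainder -17/15pq + 61/45p - 106/45q + 19/5 ≠ 0; add k_4 = -17/15pq + 61/45p - 106/45q + 19/5 to the basis.

S(f_2,f_3): lcm = p²q². S = 4/3p³ - 4/3p²q - ⅘pq² - ⅗q³ + pq + 19/5q.
  leading term p³: subtract (-1/9p)·f_1 from 4/3p³ - 4/3p²q - ⅘pq² - ⅗q³ + pq + 19/5q → -4/3p²q - 17/15pq² - ⅗q³ + pq + 8/3p + 19/5q
  leading term p²q: subtract (1/9q)·f_1 from -4/3p²q - 17/15pq² - ⅗q³ + pq + 8/3p + 19/5q → -17/15pq² - 4/15q³ + pq + 8/3p + 17/15q
  leading term pq²: subtract (-17/45p)·f_2 from -17/15pq² - 4/15q³ + pq + 8/3p + 17/15q → -4/15q³ + 68/45p² - 23/45pq + 8/3p + 17/15q
  leading term q³: subtract (-4/45q)·f_2 from -4/15q³ + 68/45p² - 23/45pq + 8/3p + 17/15q → 68/45p² - 7/45pq - 16/45q² + 8/3p + 17/15q
  leading term p²: subtract (-17/135)·f_1 from 68/45p² - 7/45pq - 16/45q² + 8/3p + 17/15q → -7/45pq - 11/15q² + 8/3p + 17/15q + 136/45
  leading term pq: subtract (7/51)·k_4 from -7/45pq - 11/15q² + 8/3p + 17/15q + 136/45 → -11/15q² + 5693/2295p + 3343/2295q + 1913/765
  leading term q²: subtract (-11/45)·f_2 from -11/15q² + 5693/2295p + 3343/2295q + 1913/765 → 7937/2295p + 1099/2295q + 1913/765
  leading term p: no divisor's leading term divides it; move 7937/2295p to the remainder.
  leading term q: no divisor's leading term divides it; move 1099/2295q to the remainder.
  leading term 1: no divisor's leading term divides it; move 1913/765 to the remainder.
  remainder 7937/2295p + 1099/2295q + 1913/765 ≠ 0; add k_5 = 7937/2295p + 1099/2295q + 1913/765 to the basis.

S(f_1,k_4): lcm = p²q. S = ¼q³ + 61/51p² - 106/51pq + 57/17p - 2q.
  leading term q³: subtract (1/12q)·f_2 from ¼q³ + 61/51p² - 106/51pq + 57/17p - 2q → 61/51p² - 41/17pq + ⅓q² + 57/17p - 2q
  leading term p²: subtract (-61/612)·f_1 from 61/51p² - 41/17pq + ⅓q² + 57/17p - 2q → -41/17pq + 7/204q² + 57/17p - 2q + 122/51
  leading term pq: subtract (615/289)·k_4 from -41/17pq + 7/204q² + 57/17p - 2q + 122/51 → 7/204q² + 406/867p + 2612/867q - 4937/867
  leading term q²: subtract (7/612)·f_2 from 7/204q² + 406/867p + 2612/867q - 4937/867 → 1099/2601p + 7955/2601q - 4937/867
  leading term p: subtract (16485/134929)·k_5 from 1099/2601p + 7955/2601q - 4937/867 → 404778/134929q - 809556/134929
  leading term q: no divisor's leading term divides it; move 404778/134929q to the remainder.
  leading term 1: no divisor's leading term divides it; move -809556/134929 to the remainder.
  remainder 404778/134929q - 809556/134929 ≠ 0; add k_6 = 404778/134929q - 809556/134929 to the basis.

The other S-polynomials (S(f_1,f_2), S(f_2,k_4), S(f_3,k_4), S(f_1,k_5), S(f_2,k_5), S(f_3,k_5), S(k_4,k_5), S(f_1,k_6), S(f_2,k_6), S(f_3,k_6), S(k_4,k_6), S(k_5,k_6)) all reduce to 0 modulo the current basis, so we have a Gröbner basis.
Inter-reduce: drop elements whose leading term is divisible by another's, tail-reduce, and make monic.
Reduced Gröbner basis: {p + 1, q - 2}.
Label its elements g_1 = p + 1, g_2 = q - 2.

Reduce h = -6p²q - ½pq - 2p - q + 11 modulo G:
  leading term p²q: subtract (-6pq)·g_1 from -6p²q - ½pq - 2p - q + 11 → 11/2pq - 2p - q + 11
  leading term pq: subtract (11/2q)·g_1 from 11/2pq - 2p - q + 11 → -2p - 13/2q + 11
  leading term p: subtract (-2)·g_1 from -2p - 13/2q + 11 → -13/2q + 13
  leading term q: subtract (-13/2)·g_2 from -13/2q + 13 → 0
  normal form = 0.
Since the normal form is 0, h ∈ I.

The remainder on division by a Gröbner basis is unique — it is the normal form.

-6p²q - ½pq - 2p - q + 11 lies in I (it reduces to 0).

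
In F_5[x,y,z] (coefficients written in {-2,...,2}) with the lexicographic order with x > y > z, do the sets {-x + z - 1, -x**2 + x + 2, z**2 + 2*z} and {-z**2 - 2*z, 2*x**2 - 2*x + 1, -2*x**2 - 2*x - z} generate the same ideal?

Since reduced Gröbner bases are canonical representatives of ideals under a given ordering, it suffices to compute and compare them.
Buchberger on the first generating set:
f_1 = -x + z - 1, LT = x.
f_2 = -x**2 + x + 2, LT = x**2.
f_3 = z**2 + 2*z, LT = z**2.

The S-polynomials (S(f_1,f_2), S(f_1,f_3), S(f_2,f_3)) all reduce to 0 modulo the current basis, so we have a Gröbner basis.
Inter-reduce: drop elements whose leading term is divisible by another's, tail-reduce, and make monic.
Reduced Gröbner basis: {x - z + 1, z**2 + 2*z}.

Buchberger on the second generating set:
h_1 = -z**2 - 2*z, LT = z**2.
h_2 = 2*x**2 - 2*x + 1, LT = x**2.
h_3 = -2*x**2 - 2*x - z, LT = x**2.

S(h_2,h_3): lcm = x**2. S = -2*x + 2*z - 2.
  reduce S modulo (h_1, h_2, h_3):
  remainder -2*x + 2*z - 2 ≠ 0; add k_4 = -2*x + 2*z - 2 to the basis.

The other S-polynomials (S(h_1,h_2), S(h_1,h_3), S(h_1,k_4), S(h_2,k_4), S(h_3,k_4)) all reduce to 0 modulo the current basis, so we have a Gröbner basis.
Inter-reduce: drop elements whose leading term is divisible by another's, tail-reduce, and make monic.
Reduced Gröbner basis: {x - z + 1, z**2 + 2*z}.

Same reduced basis, so the two generating sets span the same ideal.
The same test decides containment: I ⊆ J iff every generator of I reduces to 0 modulo a Gröbner basis of J.

Yes, the ideals are equal.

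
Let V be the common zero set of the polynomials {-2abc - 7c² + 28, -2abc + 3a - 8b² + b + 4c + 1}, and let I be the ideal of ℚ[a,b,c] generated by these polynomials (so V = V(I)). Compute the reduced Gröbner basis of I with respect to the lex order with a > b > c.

G = {a - 8/3b² + ⅓b + 7/3c² + 4/3c - 9, b³c - ⅛b²c - ⅞bc³ - ½bc² + 27/8bc + 21/16c² - 21/4}

Buchberger's algorithm terminates because the ascending chain of leading-term ideals stabilizes.

f_1 = -2abc - 7c² + 28, LT = abc.
f_2 = -2abc + 3a - 8b² + b + 4c + 1, LT = abc.

S(f_1,f_2): lcm = abc. S = 3/2a - 4b² + ½b + 7/2c² + 2c - 27/2.
  leading term a: no divisor's leading term divides it; move 3/2a to the remainder.
  leading term b²: no divisor's leading term divides it; move -4b² to the remainder.
  leading term b: no divisor's leading term divides it; move ½b to the remainder.
  leading term c²: no divisor's leading term divides it; move 7/2c² to the remainder.
  leading term c: no divisor's leading term divides it; move 2c to the remainder.
  leading term 1: no divisor's leading term divides it; move -27/2 to the remainder.
  remainder 3/2a - 4b² + ½b + 7/2c² + 2c - 27/2 ≠ 0; add g_3 = 3/2a - 4b² + ½b + 7/2c² + 2c - 27/2 to the basis.

S(f_1,g_3): lcm = abc. S = 8/3b³c - ⅓b²c - 7/3bc³ - 4/3bc² + 9bc + 7/2c² - 14.
  leading term b³c: no divisor's leading term divides it; move 8/3b³c to the remainder.
  leading term b²c: no divisor's leading term divides it; move -⅓b²c to the remainder.
  leading term bc³: no divisor's leading term divides it; move -7/3bc³ to the remainder.
  leading term bc²: no divisor's leading term divides it; move -4/3bc² to the remainder.
  leading term bc: no divisor's leading term divides it; move 9bc to the remainder.
  leading term c²: no divisor's leading term divides it; move 7/2c² to the remainder.
  leading term 1: no divisor's leading term divides it; move -14 to the remainder.
  remainder 8/3b³c - ⅓b²c - 7/3bc³ - 4/3bc² + 9bc + 7/2c² - 14 ≠ 0; add g_4 = 8/3b³c - ⅓b²c - 7/3bc³ - 4/3bc² + 9bc + 7/2c² - 14 to the basis.

The other S-polynomials (S(f_2,g_3), S(f_1,g_4), S(f_2,g_4), S(g_3,g_4)) all reduce to 0 modulo the current basis, so we have a Gröbner basis.
Inter-reduce: drop elements whose leading term is divisible by another's, tail-reduce, and make monic.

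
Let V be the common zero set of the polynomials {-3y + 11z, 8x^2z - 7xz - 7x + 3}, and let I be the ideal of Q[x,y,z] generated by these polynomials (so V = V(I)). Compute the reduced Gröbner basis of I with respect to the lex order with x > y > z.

G = {x^2z - 7/8xz - 7/8x + 3/8, y - 11/3z}

f_1 = -3y + 11z, LT = y.
f_2 = 8x^2z - 7xz - 7x + 3, LT = x^2z.

The S-polynomials (S(f_1,f_2)) all reduce to 0 modulo the current basis, so we have a Gröbner basis.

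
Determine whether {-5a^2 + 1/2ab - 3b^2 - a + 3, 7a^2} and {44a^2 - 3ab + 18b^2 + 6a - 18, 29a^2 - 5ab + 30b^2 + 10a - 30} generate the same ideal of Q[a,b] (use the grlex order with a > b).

Two ideals are equal iff their reduced Gröbner bases coincide (the reduced basis is unique for a fixed ordering).
Buchberger on the first generating set:
f_1 = -5a^2 + 1/2ab - 3b^2 - a + 3, LT = a^2.
f_2 = 7a^2, LT = a^2.

S(f_1,f_2): lcm = a^2. S = -1/10ab + 3/5b^2 + 1/5a - 3/5.
  leading term ab: no divisor's leading term divides it; move -1/10ab to the remainder.
  leading term b^2: no divisor's leading term divides it; move 3/5b^2 to the remainder.
  leading term a: no divisor's leading term divides it; move 1/5a to the remainder.
  leading term 1: no divisor's leading term divides it; move -3/5 to the remainder.
  remainder -1/10ab + 3/5b^2 + 1/5a - 3/5 ≠ 0; add g_3 = -1/10ab + 3/5b^2 + 1/5a - 3/5 to the basis.

S(f_1,g_3): lcm = a^2b. S = 59/10ab^2 + 3/5b^3 + 2a^2 + 1/5ab - 6a - 3/5b.
  leading term ab^2: subtract (-59b)·g_3 from 59/10ab^2 + 3/5b^3 + 2a^2 + 1/5ab - 6a - 3/5b → 36b^3 + 2a^2 + 12ab - 6a - 36b
  leading term b^3: no divisor's leading term divides it; move 36b^3 to the remainder.
  leading term a^2: subtract (-2/5)·f_1 from 2a^2 + 12ab - 6a - 36b → 61/5ab - 6/5b^2 - 32/5a - 36b + 6/5
  leading term ab: subtract (-122)·g_3 from 61/5ab - 6/5b^2 - 32/5a - 36b + 6/5 → 72b^2 + 18a - 36b - 72
  leading term b^2: no divisor's leading term divides it; move 72b^2 to the remainder.
  leading term a: no divisor's leading term divides it; move 18a to the remainder.
  leading term b: no divisor's leading term divides it; move -36b to the remainder.
  leading term 1: no divisor's leading term divides it; move -72 to the remainder.
  remainder 36b^3 + 72b^2 + 18a - 36b - 72 ≠ 0; add g_4 = 36b^3 + 72b^2 + 18a - 36b - 72 to the basis.

The other S-polynomials (S(f_2,g_3), S(f_1,g_4), S(f_2,g_4), S(g_3,g_4)) all reduce to 0 modulo the current basis, so we have a Gröbner basis.
Inter-reduce: drop elements whose leading term is divisible by another's, tail-reduce, and make monic.
Reduced Gröbner basis: {b^3 + 2b^2 + 1/2a - b - 2, a^2, ab - 6b^2 - 2a + 6}.

Buchberger on the second generating set:
h_1 = 44a^2 - 3ab + 18b^2 + 6a - 18, LT = a^2.
h_2 = 29a^2 - 5ab + 30b^2 + 10a - 30, LT = a^2.

S(h_1,h_2): lcm = a^2. S = 133/1276ab - 399/638b^2 - 133/638a + 399/638.
  leading term ab: no divisor's leading term divides it; move 133/1276ab to the remainder.
  leading term b^2: no divisor's leading term divides it; move -399/638b^2 to the remainder.
  leading term a: no divisor's leading term divides it; move -133/638a to the remainder.
  leading term 1: no divisor's leading term divides it; move 399/638 to the remainder.
  remainder 133/1276ab - 399/638b^2 - 133/638a + 399/638 ≠ 0; add k_3 = 133/1276ab - 399/638b^2 - 133/638a + 399/638 to the basis.

S(h_1,k_3): lcm = a^2b. S = 261/44ab^2 + 9/22b^3 + 2a^2 + 3/22ab - 6a - 9/22b.
  leading term ab^2: subtract (7569/133b)·k_3 from 261/44ab^2 + 9/22b^3 + 2a^2 + 3/22ab - 6a - 9/22b → 36b^3 + 2a^2 + 12ab - 6a - 36b
  leading term b^3: no divisor's leading term divides it; move 36b^3 to the remainder.
  leading term a^2: subtract (1/22)·h_1 from 2a^2 + 12ab - 6a - 36b → 267/22ab - 9/11b^2 - 69/11a - 36b + 9/11
  leading term ab: subtract (15486/133)·k_3 from 267/22ab - 9/11b^2 - 69/11a - 36b + 9/11 → 72b^2 + 18a - 36b - 72
  leading term b^2: no divisor's leading term divides it; move 72b^2 to the remainder.
  leading term a: no divisor's leading term divides it; move 18a to the remainder.
  leading term b: no divisor's leading term divides it; move -36b to the remainder.
  leading term 1: no divisor's leading term divides it; move -72 to the remainder.
  remainder 36b^3 + 72b^2 + 18a - 36b - 72 ≠ 0; add k_4 = 36b^3 + 72b^2 + 18a - 36b - 72 to the basis.

The other S-polynomials (S(h_2,k_3), S(h_1,k_4), S(h_2,k_4), S(k_3,k_4)) all reduce to 0 modulo the current basis, so we have a Gröbner basis.
Inter-reduce: drop elements whose leading term is divisible by another's, tail-reduce, and make monic.
Reduced Gröbner basis: {b^3 + 2b^2 + 1/2a - b - 2, a^2, ab - 6b^2 - 2a + 6}.

Same reduced basis, so the two generating sets span the same ideal.

Yes, the ideals are equal.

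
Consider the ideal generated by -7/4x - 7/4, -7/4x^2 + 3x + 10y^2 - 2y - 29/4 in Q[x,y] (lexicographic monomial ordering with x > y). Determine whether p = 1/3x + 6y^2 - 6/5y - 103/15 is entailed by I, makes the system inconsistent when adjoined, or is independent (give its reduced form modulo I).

1/3x + 6y^2 - 6/5y - 103/15 lies in I (it reduces to 0).

First compute the reduced Gröbner basis of I by Buchberger's algorithm.
f_1 = -7/4x - 7/4, LT = x.
f_2 = -7/4x^2 + 3x + 10y^2 - 2y - 29/4, LT = x^2.

S(f_1,f_2): lcm = x^2. S = 19/7x + 40/7y^2 - 8/7y - 29/7.
  leading term x: subtract (-76/49)·f_1 from 19/7x + 40/7y^2 - 8/7y - 29/7 → 40/7y^2 - 8/7y - 48/7
  leading term y^2: no divisor's leading term divides it; move 40/7y^2 to the remainder.
  leading term y: no divisor's leading term divides it; move -8/7y to the remainder.
  leading term 1: no divisor's leading term divides it; move -48/7 to the remainder.
  remainder 40/7y^2 - 8/7y - 48/7 ≠ 0; add h_3 = 40/7y^2 - 8/7y - 48/7 to the basis.

S(f_1,h_3): leading monomials are coprime, so the S-polynomial reduces to 0 (Buchberger's first criterion).
S(f_2,h_3): leading monomials are coprime, so the S-polynomial reduces to 0 (Buchberger's first criterion).
Every S-polynomial of the final basis reduces to 0, so we have a Gröbner basis.
Inter-reduce: drop elements whose leading term is divisible by another's, tail-reduce, and make monic.
Reduced Gröbner basis: {x + 1, y^2 - 1/5y - 6/5}.
Label its elements g_1 = x + 1, g_2 = y^2 - 1/5y - 6/5.

Reduce p = 1/3x + 6y^2 - 6/5y - 103/15 modulo G:
  leading term x: subtract (1/3)·g_1 from 1/3x + 6y^2 - 6/5y - 103/15 → 6y^2 - 6/5y - 36/5
  leading term y^2: subtract (6)·g_2 from 6y^2 - 6/5y - 36/5 → 0
  normal form = 0.
Since the normal form is 0, p ∈ I.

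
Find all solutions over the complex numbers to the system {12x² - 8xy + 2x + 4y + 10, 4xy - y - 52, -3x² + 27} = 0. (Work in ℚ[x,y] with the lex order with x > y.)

{(-3, -4)}

Compute a lex Gröbner basis by Buchberger's algorithm.
f_1 = 12x² - 8xy + 2x + 4y + 10, LT = x².
f_2 = 4xy - y - 52, LT = xy.
f_3 = -3x² + 27, LT = x².

S(f_1,f_2): lcm = x²y. S = -⅔xy² + 5/12xy + 13x + ⅓y² + ⅚y.
  leading term xy²: subtract (-⅙y)·f_2 from -⅔xy² + 5/12xy + 13x + ⅓y² + ⅚y → 5/12xy + 13x + ⅙y² - 47/6y
  leading term xy: subtract (5/48)·f_2 from 5/12xy + 13x + ⅙y² - 47/6y → 13x + ⅙y² - 371/48y + 65/12
  leading term x: no divisor's leading term divides it; move 13x to the remainder.
  leading term y²: no divisor's leading term divides it; move ⅙y² to the remainder.
  leading term y: no divisor's leading term divides it; move -371/48y to the remainder.
  leading term 1: no divisor's leading term divides it; move 65/12 to the remainder.
  remainder 13x + ⅙y² - 371/48y + 65/12 ≠ 0; add h_4 = 13x + ⅙y² - 371/48y + 65/12 to the basis.

S(f_1,f_3): lcm = x². S = -⅔xy + ⅙x + ⅓y + 59/6.
  leading term xy: subtract (-⅙)·f_2 from -⅔xy + ⅙x + ⅓y + 59/6 → ⅙x + ⅙y + 7/6
  leading term x: subtract (1/78)·h_4 from ⅙x + ⅙y + 7/6 → -1/468y² + 995/3744y + 79/72
  leading term y²: no divisor's leading term divides it; move -1/468y² to the remainder.
  leading term y: no divisor's leading term divides it; move 995/3744y to the remainder.
  leading term 1: no divisor's leading term divides it; move 79/72 to the remainder.
  remainder -1/468y² + 995/3744y + 79/72 ≠ 0; add h_5 = -1/468y² + 995/3744y + 79/72 to the basis.

S(f_2,f_3): lcm = x²y. S = -¼xy - 13x + 9y.
  leading term xy: subtract (-1/16)·f_2 from -¼xy - 13x + 9y → -13x + 143/16y - 13/4
  leading term x: subtract (-1)·h_4 from -13x + 143/16y - 13/4 → ⅙y² + 29/24y + 13/6
  leading term y²: subtract (-78)·h_5 from ⅙y² + 29/24y + 13/6 → 351/16y + 351/4
  leading term y: no divisor's leading term divides it; move 351/16y to the remainder.
  leading term 1: no divisor's leading term divides it; move 351/4 to the remainder.
  remainder 351/16y + 351/4 ≠ 0; add h_6 = 351/16y + 351/4 to the basis.

The other S-polynomials (S(f_1,h_4), S(f_2,h_4), S(f_3,h_4), S(f_1,h_5), S(f_2,h_5), S(f_3,h_5), S(h_4,h_5), S(f_1,h_6), S(f_2,h_6), S(f_3,h_6), S(h_4,h_6), S(h_5,h_6)) all reduce to 0 modulo the current basis, so we have a Gröbner basis.
Inter-reduce: drop elements whose leading term is divisible by another's, tail-reduce, and make monic.
Reduced Gröbner basis: {x + 3, y + 4}.

A lex Gröbner basis eliminates variables successively. Here y + 4 depends only on y, with roots {-4}; lifting each root through the earlier basis elements recovers the full solutions.
  y = -4: the earlier basis element becomes x + 3 = 0, giving x = -3 — point (-3, -4).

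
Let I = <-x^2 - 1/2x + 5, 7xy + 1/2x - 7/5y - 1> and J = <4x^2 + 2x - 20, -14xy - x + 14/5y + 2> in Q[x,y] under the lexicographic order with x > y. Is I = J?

Since reduced Gröbner bases are canonical representatives of ideals under a given ordering, it suffices to compute and compare them.
Buchberger on the first generating set:
f_1 = -x^2 - 1/2x + 5, LT = x^2.
f_2 = 7xy + 1/2x - 7/5y - 1, LT = xy.

S(f_1,f_2): lcm = x^2y. S = -1/14x^2 + 7/10xy + 1/7x - 5y.
  leading term x^2: subtract (1/14)·f_1 from -1/14x^2 + 7/10xy + 1/7x - 5y → 7/10xy + 5/28x - 5y - 5/14
  leading term xy: subtract (1/10)·f_2 from 7/10xy + 5/28x - 5y - 5/14 → 9/70x - 243/50y - 9/35
  leading term x: no divisor's leading term divides it; move 9/70x to the remainder.
  leading term y: no divisor's leading term divides it; move -243/50y to the remainder.
  leading term 1: no divisor's leading term divides it; move -9/35 to the remainder.
  remainder 9/70x - 243/50y - 9/35 ≠ 0; add g_3 = 9/70x - 243/50y - 9/35 to the basis.

S(f_2,g_3): lcm = xy. S = 1/14x + 189/5y^2 + 9/5y - 1/7.
  leading term x: subtract (5/9)·g_3 from 1/14x + 189/5y^2 + 9/5y - 1/7 → 189/5y^2 + 9/2y
  leading term y^2: no divisor's leading term divides it; move 189/5y^2 to the remainder.
  leading term y: no divisor's leading term divides it; move 9/2y to the remainder.
  remainder 189/5y^2 + 9/2y ≠ 0; add g_4 = 189/5y^2 + 9/2y to the basis.

The other S-polynomials (S(f_1,g_3), S(f_1,g_4), S(f_2,g_4), S(g_3,g_4)) all reduce to 0 modulo the current basis, so we have a Gröbner basis.
Inter-reduce: drop elements whose leading term is divisible by another's, tail-reduce, and make monic.
Reduced Gröbner basis: {x - 189/5y - 2, y^2 + 5/42y}.

Buchberger on the second generating set:
h_1 = 4x^2 + 2x - 20, LT = x^2.
h_2 = -14xy - x + 14/5y + 2, LT = xy.

S(h_1,h_2): lcm = x^2y. S = -1/14x^2 + 7/10xy + 1/7x - 5y.
  leading term x^2: subtract (-1/56)·h_1 from -1/14x^2 + 7/10xy + 1/7x - 5y → 7/10xy + 5/28x - 5y - 5/14
  leading term xy: subtract (-1/20)·h_2 from 7/10xy + 5/28x - 5y - 5/14 → 9/70x - 243/50y - 9/35
  leading term x: no divisor's leading term divides it; move 9/70x to the remainder.
  leading term y: no divisor's leading term divides it; move -243/50y to the remainder.
  leading term 1: no divisor's leading term divides it; move -9/35 to the remainder.
  remainder 9/70x - 243/50y - 9/35 ≠ 0; add k_3 = 9/70x - 243/50y - 9/35 to the basis.

S(h_2,k_3): lcm = xy. S = 1/14x + 189/5y^2 + 9/5y - 1/7.
  leading term x: subtract (5/9)·k_3 from 1/14x + 189/5y^2 + 9/5y - 1/7 → 189/5y^2 + 9/2y
  leading term y^2: no divisor's leading term divides it; move 189/5y^2 to the remainder.
  leading term y: no divisor's leading term divides it; move 9/2y to the remainder.
  remainder 189/5y^2 + 9/2y ≠ 0; add k_4 = 189/5y^2 + 9/2y to the basis.

The other S-polynomials (S(h_1,k_3), S(h_1,k_4), S(h_2,k_4), S(k_3,k_4)) all reduce to 0 modulo the current basis, so we have a Gröbner basis.
Inter-reduce: drop elements whose leading term is divisible by another's, tail-reduce, and make monic.
Reduced Gröbner basis: {x - 189/5y - 2, y^2 + 5/42y}.

These coincide, so the ideals are equal.
The choice of monomial ordering does not affect the verdict — as long as both bases are computed under the same ordering, their equality decides ideal equality.

Yes, the ideals are equal.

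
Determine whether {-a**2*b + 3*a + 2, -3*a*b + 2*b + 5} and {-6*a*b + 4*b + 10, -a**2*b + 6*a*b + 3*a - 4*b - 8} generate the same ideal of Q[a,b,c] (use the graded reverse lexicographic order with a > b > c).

Equality of ideals is decidable: compute both reduced Gröbner bases (unique for the ordering) and check whether they agree.
Buchberger on the first generating set:
f_1 = -a**2*b + 3*a + 2, LT = a**2*b.
f_2 = -3*a*b + 2*b + 5, LT = a*b.

S(f_1,f_2): lcm = a**2*b. S = 2/3*a*b - 4/3*a - 2.
  reduce S modulo (f_1, f_2):
  remainder -4/3*a + 4/9*b - 8/9 ≠ 0; add g_3 = -4/3*a + 4/9*b - 8/9 to the basis.

S(f_1,g_3): lcm = a**2*b. S = 1/3*a*b**2 - 2/3*a*b - 3*a - 2.
  reduce S modulo (f_1, f_2, g_3):
  remainder 2/9*b**2 - 8/9*b - 10/9 ≠ 0; add g_4 = 2/9*b**2 - 8/9*b - 10/9 to the basis.

The other S-polynomials (S(f_2,g_3), S(f_1,g_4), S(f_2,g_4), S(g_3,g_4)) all reduce to 0 modulo the current basis, so we have a Gröbner basis.
Inter-reduce: drop elements whose leading term is divisible by another's, tail-reduce, and make monic.
Reduced Gröbner basis: {b**2 - 4*b - 5, a - 1/3*b + 2/3}.

Buchberger on the second generating set:
h_1 = -6*a*b + 4*b + 10, LT = a*b.
h_2 = -a**2*b + 6*a*b + 3*a - 4*b - 8, LT = a**2*b.

S(h_1,h_2): lcm = a**2*b. S = 16/3*a*b + 4/3*a - 4*b - 8.
  reduce S modulo (h_1, h_2):
  remainder 4/3*a - 4/9*b + 8/9 ≠ 0; add k_3 = 4/3*a - 4/9*b + 8/9 to the basis.

S(h_1,k_3): lcm = a*b. S = 1/3*b**2 - 4/3*b - 5/3.
  reduce S modulo (h_1, h_2, k_3):
  remainder 1/3*b**2 - 4/3*b - 5/3 ≠ 0; add k_4 = 1/3*b**2 - 4/3*b - 5/3 to the basis.

The other S-polynomials (S(h_2,k_3), S(h_1,k_4), S(h_2,k_4), S(k_3,k_4)) all reduce to 0 modulo the current basis, so we have a Gröbner basis.
Inter-reduce: drop elements whose leading term is divisible by another's, tail-reduce, and make monic.
Reduced Gröbner basis: {b**2 - 4*b - 5, a - 1/3*b + 2/3}.

These coincide, so the ideals are equal.
The choice of monomial ordering does not affect the verdict — as long as both bases are computed under the same ordering, their equality decides ideal equality.

Yes, the ideals are equal.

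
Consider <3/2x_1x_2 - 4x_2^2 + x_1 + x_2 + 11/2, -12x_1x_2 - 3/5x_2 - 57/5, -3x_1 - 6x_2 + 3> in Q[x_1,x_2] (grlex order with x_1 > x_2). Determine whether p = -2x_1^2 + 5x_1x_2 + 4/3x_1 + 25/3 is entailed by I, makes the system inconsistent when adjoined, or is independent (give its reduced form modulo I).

First compute the reduced Gröbner basis of I by Buchberger's algorithm.
f_1 = 3/2x_1x_2 - 4x_2^2 + x_1 + x_2 + 11/2, LT = x_1x_2.
f_2 = -12x_1x_2 - 3/5x_2 - 57/5, LT = x_1x_2.
f_3 = -3x_1 - 6x_2 + 3, LT = x_1.

S(f_1,f_2): lcm = x_1x_2. S = -8/3x_2^2 + 2/3x_1 + 37/60x_2 + 163/60.
  leading term x_2^2: no divisor's leading term divides it; move -8/3x_2^2 to the remainder.
  leading term x_1: subtract (-2/9)·f_3 from 2/3x_1 + 37/60x_2 + 163/60 → -43/60x_2 + 203/60
  leading term x_2: no divisor's leading term divides it; move -43/60x_2 to the remainder.
  leading term 1: no divisor's leading term divides it; move 203/60 to the remainder.
  remainder -8/3x_2^2 - 43/60x_2 + 203/60 ≠ 0; add h_4 = -8/3x_2^2 - 43/60x_2 + 203/60 to the basis.

S(f_1,f_3): lcm = x_1x_2. S = -14/3x_2^2 + 2/3x_1 + 5/3x_2 + 11/3.
  leading term x_2^2: subtract (7/4)·h_4 from -14/3x_2^2 + 2/3x_1 + 5/3x_2 + 11/3 → 2/3x_1 + 701/240x_2 - 541/240
  leading term x_1: subtract (-2/9)·f_3 from 2/3x_1 + 701/240x_2 - 541/240 → 127/80x_2 - 127/80
  leading term x_2: no divisor's leading term divides it; move 127/80x_2 to the remainder.
  leading term 1: no divisor's leading term divides it; move -127/80 to the remainder.
  remainder 127/80x_2 - 127/80 ≠ 0; add h_5 = 127/80x_2 - 127/80 to the basis.

The other S-polynomials (S(f_2,f_3), S(f_1,h_4), S(f_2,h_4), S(f_3,h_4), S(f_1,h_5), S(f_2,h_5), S(f_3,h_5), S(h_4,h_5)) all reduce to 0 modulo the current basis, so we have a Gröbner basis.
Inter-reduce: drop elements whose leading term is divisible by another's, tail-reduce, and make monic.
Reduced Gröbner basis: {x_1 + 1, x_2 - 1}.
Label its elements g_1 = x_1 + 1, g_2 = x_2 - 1.

Reduce p = -2x_1^2 + 5x_1x_2 + 4/3x_1 + 25/3 modulo G:
  leading term x_1^2: subtract (-2x_1)·g_1 from -2x_1^2 + 5x_1x_2 + 4/3x_1 + 25/3 → 5x_1x_2 + 10/3x_1 + 25/3
  leading term x_1x_2: subtract (5x_2)·g_1 from 5x_1x_2 + 10/3x_1 + 25/3 → 10/3x_1 - 5x_2 + 25/3
  leading term x_1: subtract (10/3)·g_1 from 10/3x_1 - 5x_2 + 25/3 → -5x_2 + 5
  leading term x_2: subtract (-5)·g_2 from -5x_2 + 5 → 0
  normal form = 0.
Since the normal form is 0, p ∈ I.

The remainder on division by a Gröbner basis is unique — it is the normal form.

-2x_1^2 + 5x_1x_2 + 4/3x_1 + 25/3 lies in I (it reduces to 0).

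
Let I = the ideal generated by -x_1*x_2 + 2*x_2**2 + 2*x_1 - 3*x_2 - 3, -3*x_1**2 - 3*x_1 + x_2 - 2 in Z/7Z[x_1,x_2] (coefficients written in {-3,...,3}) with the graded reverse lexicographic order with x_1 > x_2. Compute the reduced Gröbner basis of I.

This is the nonlinear analogue of row-reducing a linear system.

f_1 = -x_1*x_2 + 2*x_2**2 + 2*x_1 - 3*x_2 - 3, LT = x_1*x_2.
f_2 = -3*x_1**2 - 3*x_1 + x_2 - 2, LT = x_1**2.

S(f_1,f_2): lcm = x_1**2*x_2. S = -2*x_1*x_2**2 - 2*x_1**2 + 2*x_1*x_2 - 2*x_2**2 + 3*x_1 - 3*x_2.
  leading term x_1*x_2**2: subtract (2*x_2)·f_1 from -2*x_1*x_2**2 - 2*x_1**2 + 2*x_1*x_2 - 2*x_2**2 + 3*x_1 - 3*x_2 → 3*x_2**3 - 2*x_1**2 - 2*x_1*x_2 - 3*x_2**2 + 3*x_1 + 3*x_2
  leading term x_2**3: no divisor's leading term divides it; move 3*x_2**3 to the remainder.
  leading term x_1**2: subtract (3)·f_2 from -2*x_1**2 - 2*x_1*x_2 - 3*x_2**2 + 3*x_1 + 3*x_2 → -2*x_1*x_2 - 3*x_2**2 - 2*x_1 - 1
  leading term x_1*x_2: subtract (2)·f_1 from -2*x_1*x_2 - 3*x_2**2 - 2*x_1 - 1 → x_1 - x_2 - 2
  leading term x_1: no divisor's leading term divides it; move x_1 to the remainder.
  leading term x_2: no divisor's leading term divides it; move -x_2 to the remainder.
  leading term 1: no divisor's leading term divides it; move -2 to the remainder.
  remainder 3*x_2**3 + x_1 - x_2 - 2 ≠ 0; add g_3 = 3*x_2**3 + x_1 - x_2 - 2 to the basis.

The other S-polynomials (S(f_1,g_3), S(f_2,g_3)) all reduce to 0 modulo the current basis, so we have a Gröbner basis.

G = {x_2**3 - 2*x_1 + 2*x_2 - 3, x_1**2 + x_1 + 2*x_2 + 3, x_1*x_2 - 2*x_2**2 - 2*x_1 + 3*x_2 + 3}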